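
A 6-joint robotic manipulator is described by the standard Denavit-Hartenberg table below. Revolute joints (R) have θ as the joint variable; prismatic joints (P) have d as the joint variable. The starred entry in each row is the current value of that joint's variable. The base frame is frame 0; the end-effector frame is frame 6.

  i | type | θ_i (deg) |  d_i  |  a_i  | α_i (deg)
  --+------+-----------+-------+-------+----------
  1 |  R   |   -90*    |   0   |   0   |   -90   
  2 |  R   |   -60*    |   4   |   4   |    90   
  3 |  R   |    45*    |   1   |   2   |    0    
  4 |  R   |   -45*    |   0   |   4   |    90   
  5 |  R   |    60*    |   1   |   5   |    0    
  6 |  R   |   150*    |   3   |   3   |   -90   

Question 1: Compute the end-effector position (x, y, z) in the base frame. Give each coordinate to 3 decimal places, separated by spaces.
after link 1: o_1 = (0.0000, 0.0000, 0.0000)
after link 2: o_2 = (4.0000, -2.0000, 3.4641)
after link 3: o_3 = (5.4142, -1.8411, 5.1888)
after link 4: o_4 = (5.4142, -3.8411, 8.6529)
after link 5: o_5 = (4.4142, -1.3411, 12.9831)
after link 6: o_6 = (1.4142, -1.3411, 9.9831)

1.414 -1.341 9.983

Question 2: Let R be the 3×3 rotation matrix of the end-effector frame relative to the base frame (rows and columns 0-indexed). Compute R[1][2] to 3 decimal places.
End-effector z-axis (col 2 of R) = (-0.0000,-1.0000,-0.0000)
R[1][2] = -1.0000

-1.000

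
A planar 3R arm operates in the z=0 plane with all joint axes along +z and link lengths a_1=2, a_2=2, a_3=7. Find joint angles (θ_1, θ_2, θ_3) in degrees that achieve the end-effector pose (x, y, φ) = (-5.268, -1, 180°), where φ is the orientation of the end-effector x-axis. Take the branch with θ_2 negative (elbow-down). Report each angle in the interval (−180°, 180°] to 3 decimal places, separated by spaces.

wrist centre = target − a_3·(cos φ, sin φ) = (1.7320, -1.0000)
cos θ_2 = (3.9998−2²−2²)/(2·2·2) = -0.5000; θ_2 = -120.0015° (elbow-down)
β = atan2(-1.0000,1.7320) = -30.0007°; ψ = atan2(-1.7320,1.0000) = -60.0007°
θ_1 = β − ψ = 30.0000°
θ_3 = φ − θ_1 − θ_2 = -89.9985° (wrapped to (-180°,180°])

30.000 -120.001 -89.999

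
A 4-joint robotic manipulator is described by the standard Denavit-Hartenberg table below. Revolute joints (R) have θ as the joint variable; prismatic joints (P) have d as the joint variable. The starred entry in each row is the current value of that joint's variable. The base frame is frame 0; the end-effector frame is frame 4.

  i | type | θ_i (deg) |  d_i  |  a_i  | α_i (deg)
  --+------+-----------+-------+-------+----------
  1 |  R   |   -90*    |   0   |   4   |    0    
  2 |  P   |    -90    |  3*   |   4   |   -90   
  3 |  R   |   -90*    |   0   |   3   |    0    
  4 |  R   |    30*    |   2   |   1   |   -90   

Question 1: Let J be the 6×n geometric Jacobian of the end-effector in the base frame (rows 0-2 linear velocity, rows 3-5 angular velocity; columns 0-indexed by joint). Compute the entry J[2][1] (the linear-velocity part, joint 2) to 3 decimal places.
prismatic axis z_1 = (0.0000,0.0000,1.0000)
J_v[:, 1] = z_1; J_ω[:, 1] = (0,0,0)
entry J[2][1] = 1.0000

1.000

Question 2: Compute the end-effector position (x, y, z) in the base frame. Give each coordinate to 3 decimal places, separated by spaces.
-4.500 -6.000 6.866

after link 1: o_1 = (0.0000, -4.0000, 0.0000)
after link 2: o_2 = (-4.0000, -4.0000, 3.0000)
after link 3: o_3 = (-4.0000, -4.0000, 6.0000)
after link 4: o_4 = (-4.5000, -6.0000, 6.8660)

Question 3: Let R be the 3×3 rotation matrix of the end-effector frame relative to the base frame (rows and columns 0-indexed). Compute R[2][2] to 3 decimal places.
End-effector z-axis (col 2 of R) = (-0.8660,-0.0000,-0.5000)
R[2][2] = -0.5000

-0.500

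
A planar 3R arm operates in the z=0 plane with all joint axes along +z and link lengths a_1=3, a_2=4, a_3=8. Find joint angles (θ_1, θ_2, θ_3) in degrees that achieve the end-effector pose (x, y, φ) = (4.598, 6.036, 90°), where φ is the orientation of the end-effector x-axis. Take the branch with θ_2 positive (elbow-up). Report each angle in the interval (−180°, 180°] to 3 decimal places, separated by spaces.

wrist centre = target − a_3·(cos φ, sin φ) = (4.5980, -1.9640)
cos θ_2 = (24.9989−3²−4²)/(2·3·4) = -0.0000; θ_2 = 90.0026° (elbow-up)
β = atan2(-1.9640,4.5980) = -23.1294°; ψ = atan2(4.0000,2.9998) = 53.1318°
θ_1 = β − ψ = -76.2612°
θ_3 = φ − θ_1 − θ_2 = 76.2585° (wrapped to (-180°,180°])

-76.261 90.003 76.259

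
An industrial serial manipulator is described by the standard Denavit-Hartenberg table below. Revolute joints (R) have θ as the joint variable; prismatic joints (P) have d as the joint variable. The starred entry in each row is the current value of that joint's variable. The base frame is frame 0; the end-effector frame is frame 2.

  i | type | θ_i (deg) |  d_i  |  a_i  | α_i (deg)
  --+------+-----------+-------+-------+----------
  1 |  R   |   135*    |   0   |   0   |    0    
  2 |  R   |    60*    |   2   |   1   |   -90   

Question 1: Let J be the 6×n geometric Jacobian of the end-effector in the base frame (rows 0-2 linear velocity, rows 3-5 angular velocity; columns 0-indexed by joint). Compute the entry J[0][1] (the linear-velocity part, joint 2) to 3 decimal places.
axis z_1 = (0.0000,0.0000,1.0000); lever o_n−o_1 = (-0.9659,-0.2588,2.0000)
cross product → J_v[:, 1] = (0.2588,-0.9659,0.0000)
J_ω[:, 1] = z_1
entry J[0][1] = 0.2588

0.259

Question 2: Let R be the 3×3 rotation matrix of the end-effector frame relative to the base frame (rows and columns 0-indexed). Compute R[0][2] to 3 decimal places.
0.259

End-effector z-axis (col 2 of R) = (0.2588,-0.9659,0.0000)
R[0][2] = 0.2588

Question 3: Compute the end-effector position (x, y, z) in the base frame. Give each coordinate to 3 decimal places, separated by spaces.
-0.966 -0.259 2.000

after link 1: o_1 = (0.0000, 0.0000, 0.0000)
after link 2: o_2 = (-0.9659, -0.2588, 2.0000)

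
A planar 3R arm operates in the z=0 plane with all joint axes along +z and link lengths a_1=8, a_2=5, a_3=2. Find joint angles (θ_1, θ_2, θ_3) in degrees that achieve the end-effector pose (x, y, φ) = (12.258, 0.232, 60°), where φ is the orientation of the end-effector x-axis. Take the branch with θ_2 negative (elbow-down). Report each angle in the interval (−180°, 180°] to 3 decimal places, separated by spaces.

wrist centre = target − a_3·(cos φ, sin φ) = (11.2580, -1.5001)
cos θ_2 = (128.9927−8²−5²)/(2·8·5) = 0.4999; θ_2 = -60.0060° (elbow-down)
β = atan2(-1.5001,11.2580) = -7.5896°; ψ = atan2(-4.3304,10.4995) = -22.4130°
θ_1 = β − ψ = 14.8234°
θ_3 = φ − θ_1 − θ_2 = 105.1826° (wrapped to (-180°,180°])

14.823 -60.006 105.183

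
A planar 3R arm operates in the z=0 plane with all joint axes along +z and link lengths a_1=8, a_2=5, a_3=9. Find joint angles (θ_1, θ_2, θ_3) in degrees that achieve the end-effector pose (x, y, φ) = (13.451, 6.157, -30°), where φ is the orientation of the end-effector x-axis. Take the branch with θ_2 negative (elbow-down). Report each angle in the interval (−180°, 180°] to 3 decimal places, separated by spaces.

wrist centre = target − a_3·(cos φ, sin φ) = (5.6568, 10.6570)
cos θ_2 = (145.5707−8²−5²)/(2·8·5) = 0.7071; θ_2 = -44.9978° (elbow-down)
β = atan2(10.6570,5.6568) = 62.0405°; ψ = atan2(-3.5354,11.5357) = -17.0390°
θ_1 = β − ψ = 79.0795°
θ_3 = φ − θ_1 − θ_2 = -64.0817° (wrapped to (-180°,180°])

79.079 -44.998 -64.082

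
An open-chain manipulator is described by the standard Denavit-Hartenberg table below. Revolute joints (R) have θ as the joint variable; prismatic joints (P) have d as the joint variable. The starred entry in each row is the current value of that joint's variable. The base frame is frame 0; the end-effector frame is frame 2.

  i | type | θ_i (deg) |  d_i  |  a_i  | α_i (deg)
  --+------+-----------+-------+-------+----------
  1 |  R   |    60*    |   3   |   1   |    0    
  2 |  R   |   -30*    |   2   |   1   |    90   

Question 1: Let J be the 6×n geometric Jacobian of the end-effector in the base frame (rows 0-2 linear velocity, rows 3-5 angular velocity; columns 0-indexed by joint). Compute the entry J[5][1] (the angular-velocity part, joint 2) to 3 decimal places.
1.000

axis z_1 = (0.0000,0.0000,1.0000); lever o_n−o_1 = (0.8660,0.5000,2.0000)
cross product → J_v[:, 1] = (-0.5000,0.8660,0.0000)
J_ω[:, 1] = z_1
entry J[5][1] = 1.0000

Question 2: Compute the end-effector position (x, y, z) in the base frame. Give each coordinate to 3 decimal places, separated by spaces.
after link 1: o_1 = (0.5000, 0.8660, 3.0000)
after link 2: o_2 = (1.3660, 1.3660, 5.0000)

1.366 1.366 5.000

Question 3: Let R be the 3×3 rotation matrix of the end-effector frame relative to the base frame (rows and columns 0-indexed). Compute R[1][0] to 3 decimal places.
End-effector x-axis (col 0 of R) = (0.8660,0.5000,0.0000)
R[1][0] = 0.5000

0.500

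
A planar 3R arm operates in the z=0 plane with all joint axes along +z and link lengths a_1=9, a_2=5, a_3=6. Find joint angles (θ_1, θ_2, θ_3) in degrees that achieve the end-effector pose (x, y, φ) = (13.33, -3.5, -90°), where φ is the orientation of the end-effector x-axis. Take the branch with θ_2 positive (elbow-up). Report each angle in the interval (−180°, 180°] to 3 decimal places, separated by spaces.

wrist centre = target − a_3·(cos φ, sin φ) = (13.3300, 2.5000)
cos θ_2 = (183.9389−9²−5²)/(2·9·5) = 0.8660; θ_2 = 30.0043° (elbow-up)
β = atan2(2.5000,13.3300) = 10.6223°; ψ = atan2(2.5003,13.3299) = 10.6237°
θ_1 = β − ψ = -0.0014°
θ_3 = φ − θ_1 − θ_2 = -120.0029° (wrapped to (-180°,180°])

-0.001 30.004 -120.003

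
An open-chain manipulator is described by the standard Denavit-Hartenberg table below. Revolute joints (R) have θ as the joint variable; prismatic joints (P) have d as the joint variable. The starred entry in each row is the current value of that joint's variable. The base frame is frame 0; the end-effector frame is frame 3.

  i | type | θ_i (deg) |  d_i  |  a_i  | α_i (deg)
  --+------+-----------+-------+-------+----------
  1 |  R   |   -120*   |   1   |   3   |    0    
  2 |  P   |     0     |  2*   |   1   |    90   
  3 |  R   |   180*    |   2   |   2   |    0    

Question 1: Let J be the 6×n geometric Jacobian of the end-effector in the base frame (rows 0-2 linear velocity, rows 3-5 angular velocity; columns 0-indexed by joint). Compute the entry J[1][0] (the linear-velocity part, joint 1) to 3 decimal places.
axis z_0 = ẑ; lever o_n−o_0 = (-2.7321,-0.7321,3.0000)
cross product → J_v[:, 0] = (0.7321,-2.7321,0.0000)
J_ω[:, 0] = z_0
entry J[1][0] = -2.7321

-2.732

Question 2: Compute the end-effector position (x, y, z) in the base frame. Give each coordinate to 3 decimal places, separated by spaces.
after link 1: o_1 = (-1.5000, -2.5981, 1.0000)
after link 2: o_2 = (-2.0000, -3.4641, 3.0000)
after link 3: o_3 = (-2.7321, -0.7321, 3.0000)

-2.732 -0.732 3.000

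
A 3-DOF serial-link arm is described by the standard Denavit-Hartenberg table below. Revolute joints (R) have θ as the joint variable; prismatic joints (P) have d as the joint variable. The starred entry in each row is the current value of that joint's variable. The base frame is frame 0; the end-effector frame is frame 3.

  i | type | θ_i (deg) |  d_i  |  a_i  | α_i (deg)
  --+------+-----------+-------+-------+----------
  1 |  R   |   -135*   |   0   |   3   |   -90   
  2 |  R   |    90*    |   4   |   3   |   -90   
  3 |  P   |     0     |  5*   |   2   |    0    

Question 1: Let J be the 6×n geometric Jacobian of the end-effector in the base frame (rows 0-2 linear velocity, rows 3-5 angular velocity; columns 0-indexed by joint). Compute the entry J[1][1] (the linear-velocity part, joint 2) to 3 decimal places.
3.536

axis z_1 = (0.7071,-0.7071,0.0000); lever o_n−o_1 = (6.3640,0.7071,-5.0000)
cross product → J_v[:, 1] = (3.5355,3.5355,5.0000)
J_ω[:, 1] = z_1
entry J[1][1] = 3.5355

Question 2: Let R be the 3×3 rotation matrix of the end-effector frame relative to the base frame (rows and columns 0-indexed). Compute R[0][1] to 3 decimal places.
-0.707

End-effector y-axis (col 1 of R) = (-0.7071,0.7071,-0.0000)
R[0][1] = -0.7071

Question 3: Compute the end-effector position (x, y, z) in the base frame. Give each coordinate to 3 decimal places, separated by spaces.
after link 1: o_1 = (-2.1213, -2.1213, 0.0000)
after link 2: o_2 = (0.7071, -4.9497, -3.0000)
after link 3: o_3 = (4.2426, -1.4142, -5.0000)

4.243 -1.414 -5.000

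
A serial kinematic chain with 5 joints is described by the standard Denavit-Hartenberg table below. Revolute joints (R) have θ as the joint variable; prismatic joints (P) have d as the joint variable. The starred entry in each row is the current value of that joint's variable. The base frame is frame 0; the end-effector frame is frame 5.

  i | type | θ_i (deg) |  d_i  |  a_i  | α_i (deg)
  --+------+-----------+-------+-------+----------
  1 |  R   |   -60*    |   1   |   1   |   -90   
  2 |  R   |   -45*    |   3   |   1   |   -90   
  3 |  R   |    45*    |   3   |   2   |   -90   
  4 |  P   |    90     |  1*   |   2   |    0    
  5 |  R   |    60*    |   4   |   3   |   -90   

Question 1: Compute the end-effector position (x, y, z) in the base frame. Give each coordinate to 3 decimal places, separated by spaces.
after link 1: o_1 = (0.5000, -0.8660, 1.0000)
after link 2: o_2 = (3.4516, 0.0216, 1.7071)
after link 3: o_3 = (3.7875, -3.3886, 0.5858)
after link 4: o_4 = (2.2181, -2.0844, 1.5000)
after link 5: o_5 = (-0.8203, 1.1955, -0.7384)

-0.820 1.196 -0.738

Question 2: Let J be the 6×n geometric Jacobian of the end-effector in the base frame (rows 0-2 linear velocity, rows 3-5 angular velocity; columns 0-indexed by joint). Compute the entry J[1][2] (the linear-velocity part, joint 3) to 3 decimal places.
axis z_2 = (0.3536,-0.6124,-0.7071); lever o_n−o_2 = (-4.2719,1.1739,-2.4455)
cross product → J_v[:, 2] = (2.3276,3.8853,-2.2010)
J_ω[:, 2] = z_2
entry J[1][2] = 3.8853

3.885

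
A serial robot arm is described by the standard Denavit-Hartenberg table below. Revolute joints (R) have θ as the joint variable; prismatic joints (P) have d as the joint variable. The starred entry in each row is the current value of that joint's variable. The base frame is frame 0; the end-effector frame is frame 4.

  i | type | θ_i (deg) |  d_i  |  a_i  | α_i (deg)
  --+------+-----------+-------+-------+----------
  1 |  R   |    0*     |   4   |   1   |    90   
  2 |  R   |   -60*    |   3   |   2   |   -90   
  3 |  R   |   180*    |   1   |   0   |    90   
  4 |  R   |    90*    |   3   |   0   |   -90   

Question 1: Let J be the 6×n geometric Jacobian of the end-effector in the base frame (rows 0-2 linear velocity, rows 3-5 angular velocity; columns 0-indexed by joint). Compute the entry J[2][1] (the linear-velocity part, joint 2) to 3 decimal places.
axis z_1 = (0.0000,-1.0000,0.0000); lever o_n−o_1 = (1.8660,0.0000,-1.2321)
cross product → J_v[:, 1] = (1.2321,0.0000,1.8660)
J_ω[:, 1] = z_1
entry J[2][1] = 1.8660

1.866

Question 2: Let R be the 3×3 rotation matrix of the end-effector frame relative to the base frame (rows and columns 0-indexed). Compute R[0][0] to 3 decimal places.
End-effector x-axis (col 0 of R) = (0.8660,-0.0000,0.5000)
R[0][0] = 0.8660

0.866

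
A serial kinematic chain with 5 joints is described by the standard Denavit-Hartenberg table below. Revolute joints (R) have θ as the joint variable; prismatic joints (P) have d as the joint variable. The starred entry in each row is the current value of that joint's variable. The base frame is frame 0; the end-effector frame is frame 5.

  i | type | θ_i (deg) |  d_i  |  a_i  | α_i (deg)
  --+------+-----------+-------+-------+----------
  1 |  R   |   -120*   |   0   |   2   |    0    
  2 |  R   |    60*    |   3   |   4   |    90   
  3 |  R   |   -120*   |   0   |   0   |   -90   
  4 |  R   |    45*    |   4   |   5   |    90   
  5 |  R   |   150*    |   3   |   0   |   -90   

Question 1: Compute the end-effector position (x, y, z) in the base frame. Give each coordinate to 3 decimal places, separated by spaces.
2.543 -5.040 -3.899

after link 1: o_1 = (-1.0000, -1.7321, 0.0000)
after link 2: o_2 = (1.0000, -5.1962, 3.0000)
after link 3: o_3 = (1.0000, -5.1962, 3.0000)
after link 4: o_4 = (4.9100, -4.8975, -2.0619)
after link 5: o_5 = (2.5426, -5.0396, -3.8990)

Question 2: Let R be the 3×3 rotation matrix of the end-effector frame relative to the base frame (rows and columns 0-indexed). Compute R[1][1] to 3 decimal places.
End-effector y-axis (col 1 of R) = (0.7891,0.0474,0.6124)
R[1][1] = 0.0474

0.047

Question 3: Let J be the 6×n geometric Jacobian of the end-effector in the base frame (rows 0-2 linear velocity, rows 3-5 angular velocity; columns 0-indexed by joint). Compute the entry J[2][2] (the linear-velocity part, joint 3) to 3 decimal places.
axis z_2 = (-0.8660,-0.5000,0.0000); lever o_n−o_2 = (1.5426,0.1566,-6.8990)
cross product → J_v[:, 2] = (3.4495,-5.9747,0.6357)
J_ω[:, 2] = z_2
entry J[2][2] = 0.6357

0.636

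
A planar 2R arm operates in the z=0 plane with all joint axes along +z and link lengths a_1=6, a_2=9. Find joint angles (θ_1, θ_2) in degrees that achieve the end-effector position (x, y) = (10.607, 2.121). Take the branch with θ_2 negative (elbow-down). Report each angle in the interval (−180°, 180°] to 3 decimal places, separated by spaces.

cos θ_2 = (117.0071−6²−9²)/(2·6·9) = 0.0001; θ_2 = -89.9962° (elbow-down)
β = atan2(2.1210,10.6070) = 11.3079°; ψ = atan2(-9.0000,6.0006) = -56.3073°
θ_1 = β − ψ = 67.6152°

67.615 -89.996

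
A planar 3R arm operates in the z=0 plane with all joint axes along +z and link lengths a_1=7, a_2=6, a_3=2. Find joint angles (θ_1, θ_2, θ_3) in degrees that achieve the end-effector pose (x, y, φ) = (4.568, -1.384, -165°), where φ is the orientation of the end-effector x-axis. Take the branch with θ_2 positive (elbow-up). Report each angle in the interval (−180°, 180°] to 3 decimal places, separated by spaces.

-60.003 120.001 135.002

wrist centre = target − a_3·(cos φ, sin φ) = (6.4999, -0.8664)
cos θ_2 = (42.9987−7²−6²)/(2·7·6) = -0.5000; θ_2 = 120.0011° (elbow-up)
β = atan2(-0.8664,6.4999) = -7.5922°; ψ = atan2(5.1961,3.9999) = 52.4113°
θ_1 = β − ψ = -60.0035°
θ_3 = φ − θ_1 − θ_2 = 135.0024° (wrapped to (-180°,180°])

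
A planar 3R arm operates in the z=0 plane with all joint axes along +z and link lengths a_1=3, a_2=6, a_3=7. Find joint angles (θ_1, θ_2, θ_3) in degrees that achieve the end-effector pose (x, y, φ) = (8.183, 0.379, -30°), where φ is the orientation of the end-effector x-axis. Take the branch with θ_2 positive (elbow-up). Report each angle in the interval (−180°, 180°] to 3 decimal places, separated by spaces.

-44.991 134.999 -120.008

wrist centre = target − a_3·(cos φ, sin φ) = (2.1208, 3.8790)
cos θ_2 = (19.5445−3²−6²)/(2·3·6) = -0.7071; θ_2 = 134.9992° (elbow-up)
β = atan2(3.8790,2.1208) = 61.3326°; ψ = atan2(4.2427,-1.2426) = 106.3240°
θ_1 = β − ψ = -44.9913°
θ_3 = φ − θ_1 − θ_2 = -120.0078° (wrapped to (-180°,180°])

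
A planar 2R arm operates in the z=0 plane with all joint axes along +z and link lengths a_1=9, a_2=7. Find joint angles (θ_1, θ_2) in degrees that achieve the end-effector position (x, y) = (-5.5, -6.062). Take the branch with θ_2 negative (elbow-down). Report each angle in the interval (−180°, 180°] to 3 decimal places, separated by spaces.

-84.433 -120.001

cos θ_2 = (66.9978−9²−7²)/(2·9·7) = -0.5000; θ_2 = -120.0011° (elbow-down)
β = atan2(-6.0620,-5.5000) = -132.2172°; ψ = atan2(-6.0621,5.4999) = -47.7839°
θ_1 = β − ψ = -84.4332°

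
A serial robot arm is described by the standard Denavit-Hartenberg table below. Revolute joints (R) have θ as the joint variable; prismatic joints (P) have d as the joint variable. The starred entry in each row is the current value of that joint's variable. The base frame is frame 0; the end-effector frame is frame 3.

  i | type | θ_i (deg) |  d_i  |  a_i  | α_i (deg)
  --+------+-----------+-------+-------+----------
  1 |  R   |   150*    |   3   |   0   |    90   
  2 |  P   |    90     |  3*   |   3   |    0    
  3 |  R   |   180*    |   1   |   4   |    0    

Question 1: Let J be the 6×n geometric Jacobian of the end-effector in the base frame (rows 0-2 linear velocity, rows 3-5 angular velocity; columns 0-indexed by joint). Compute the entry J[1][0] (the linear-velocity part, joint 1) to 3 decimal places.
axis z_0 = ẑ; lever o_n−o_0 = (2.0000,3.4641,2.0000)
cross product → J_v[:, 0] = (-3.4641,2.0000,0.0000)
J_ω[:, 0] = z_0
entry J[1][0] = 2.0000

2.000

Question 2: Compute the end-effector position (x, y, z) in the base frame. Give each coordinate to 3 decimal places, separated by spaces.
2.000 3.464 2.000

after link 1: o_1 = (0.0000, 0.0000, 3.0000)
after link 2: o_2 = (1.5000, 2.5981, 6.0000)
after link 3: o_3 = (2.0000, 3.4641, 2.0000)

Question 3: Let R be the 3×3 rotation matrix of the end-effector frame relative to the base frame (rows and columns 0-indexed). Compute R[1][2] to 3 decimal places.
0.866

End-effector z-axis (col 2 of R) = (0.5000,0.8660,0.0000)
R[1][2] = 0.8660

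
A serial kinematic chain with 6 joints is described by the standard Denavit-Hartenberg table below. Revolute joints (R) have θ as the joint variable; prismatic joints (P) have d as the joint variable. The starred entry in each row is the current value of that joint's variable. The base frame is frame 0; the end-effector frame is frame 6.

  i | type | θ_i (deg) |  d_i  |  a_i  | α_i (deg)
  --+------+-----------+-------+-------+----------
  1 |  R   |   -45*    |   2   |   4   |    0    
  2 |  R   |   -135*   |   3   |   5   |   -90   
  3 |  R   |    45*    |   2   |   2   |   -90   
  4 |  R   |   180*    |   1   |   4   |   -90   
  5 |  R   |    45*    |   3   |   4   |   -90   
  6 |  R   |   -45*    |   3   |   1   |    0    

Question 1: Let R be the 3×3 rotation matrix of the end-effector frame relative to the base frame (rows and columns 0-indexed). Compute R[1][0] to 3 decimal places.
End-effector x-axis (col 0 of R) = (0.0000,-0.7071,0.7071)
R[1][0] = -0.7071

-0.707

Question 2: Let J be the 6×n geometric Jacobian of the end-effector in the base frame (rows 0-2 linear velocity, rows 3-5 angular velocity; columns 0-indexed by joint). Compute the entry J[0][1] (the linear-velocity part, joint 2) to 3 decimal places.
5.707

axis z_1 = (0.0000,0.0000,1.0000); lever o_n−o_1 = (-5.8787,-5.7071,8.4142)
cross product → J_v[:, 1] = (5.7071,-5.8787,0.0000)
J_ω[:, 1] = z_1
entry J[0][1] = 5.7071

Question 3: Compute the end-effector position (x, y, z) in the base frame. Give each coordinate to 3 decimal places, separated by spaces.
after link 1: o_1 = (2.8284, -2.8284, 2.0000)
after link 2: o_2 = (-2.1716, -2.8284, 5.0000)
after link 3: o_3 = (-3.5858, -4.8284, 3.5858)
after link 4: o_4 = (-0.0503, -4.8284, 5.7071)
after link 5: o_5 = (-0.0503, -7.8284, 9.7071)
after link 6: o_6 = (-3.0503, -8.5355, 10.4142)

-3.050 -8.536 10.414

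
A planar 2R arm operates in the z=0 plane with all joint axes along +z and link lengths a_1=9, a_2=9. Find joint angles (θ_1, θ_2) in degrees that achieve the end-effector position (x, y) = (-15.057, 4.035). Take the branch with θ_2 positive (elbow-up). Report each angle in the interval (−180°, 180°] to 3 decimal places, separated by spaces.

134.997 60.002

cos θ_2 = (242.9945−9²−9²)/(2·9·9) = 0.5000; θ_2 = 60.0023° (elbow-up)
β = atan2(4.0350,-15.0570) = 164.9983°; ψ = atan2(7.7944,13.4997) = 30.0011°
θ_1 = β − ψ = 134.9971°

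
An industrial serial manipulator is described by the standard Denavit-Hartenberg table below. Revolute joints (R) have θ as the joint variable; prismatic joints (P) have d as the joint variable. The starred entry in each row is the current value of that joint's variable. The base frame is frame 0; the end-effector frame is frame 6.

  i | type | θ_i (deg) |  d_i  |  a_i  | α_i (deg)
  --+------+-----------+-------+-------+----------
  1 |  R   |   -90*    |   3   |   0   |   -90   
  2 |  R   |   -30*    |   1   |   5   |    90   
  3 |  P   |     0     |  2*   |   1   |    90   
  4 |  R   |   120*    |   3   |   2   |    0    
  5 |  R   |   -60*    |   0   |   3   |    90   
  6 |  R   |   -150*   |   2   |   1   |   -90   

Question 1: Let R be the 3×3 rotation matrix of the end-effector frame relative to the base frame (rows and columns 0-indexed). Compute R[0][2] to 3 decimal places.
0.866

End-effector z-axis (col 2 of R) = (0.8660,-0.0000,0.5000)
R[0][2] = 0.8660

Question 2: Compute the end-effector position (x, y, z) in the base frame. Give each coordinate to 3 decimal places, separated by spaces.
-1.500 -4.464 10.866

after link 1: o_1 = (0.0000, 0.0000, 3.0000)
after link 2: o_2 = (1.0000, -4.3301, 5.5000)
after link 3: o_3 = (1.0000, -4.1962, 7.7321)
after link 4: o_4 = (-2.0000, -2.4641, 8.7321)
after link 5: o_5 = (-2.0000, -2.4641, 11.7321)
after link 6: o_6 = (-1.5000, -4.4641, 10.8660)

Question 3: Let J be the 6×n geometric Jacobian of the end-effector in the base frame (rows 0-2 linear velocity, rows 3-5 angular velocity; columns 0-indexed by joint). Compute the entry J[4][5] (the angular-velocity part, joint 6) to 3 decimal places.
-1.000

axis z_5 = (-0.0000,-1.0000,-0.0000); lever o_n−o_5 = (0.5000,-2.0000,-0.8660)
cross product → J_v[:, 5] = (0.8660,-0.0000,0.5000)
J_ω[:, 5] = z_5
entry J[4][5] = -1.0000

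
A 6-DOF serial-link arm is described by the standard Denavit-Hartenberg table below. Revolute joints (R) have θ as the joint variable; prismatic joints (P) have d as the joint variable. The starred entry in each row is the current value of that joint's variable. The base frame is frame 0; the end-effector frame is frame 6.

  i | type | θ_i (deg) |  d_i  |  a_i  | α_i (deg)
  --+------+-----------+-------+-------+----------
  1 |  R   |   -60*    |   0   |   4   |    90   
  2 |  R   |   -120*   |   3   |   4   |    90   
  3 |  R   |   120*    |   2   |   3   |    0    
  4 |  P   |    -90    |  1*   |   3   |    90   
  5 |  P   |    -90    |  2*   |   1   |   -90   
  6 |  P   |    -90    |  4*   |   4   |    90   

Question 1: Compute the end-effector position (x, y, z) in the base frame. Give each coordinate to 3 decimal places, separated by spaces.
after link 1: o_1 = (2.0000, -3.4641, 0.0000)
after link 2: o_2 = (-1.5981, -3.2321, -3.4641)
after link 3: o_3 = (-4.3391, -3.6806, -1.1651)
after link 4: o_4 = (-6.7207, -2.5556, -2.9151)
after link 5: o_5 = (-5.0377, -2.0066, -4.2811)
after link 6: o_6 = (-5.1357, 1.0915, -9.0131)

-5.136 1.092 -9.013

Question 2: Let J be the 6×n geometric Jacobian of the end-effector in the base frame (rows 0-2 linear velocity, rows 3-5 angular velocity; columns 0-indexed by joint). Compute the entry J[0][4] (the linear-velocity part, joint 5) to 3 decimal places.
0.625

prismatic axis z_4 = (0.6250,0.6495,-0.4330)
J_v[:, 4] = z_4; J_ω[:, 4] = (0,0,0)
entry J[0][4] = 0.6250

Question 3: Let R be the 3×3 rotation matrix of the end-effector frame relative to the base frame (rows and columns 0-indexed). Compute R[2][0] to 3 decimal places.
End-effector x-axis (col 0 of R) = (0.6250,0.6495,-0.4330)
R[2][0] = -0.4330

-0.433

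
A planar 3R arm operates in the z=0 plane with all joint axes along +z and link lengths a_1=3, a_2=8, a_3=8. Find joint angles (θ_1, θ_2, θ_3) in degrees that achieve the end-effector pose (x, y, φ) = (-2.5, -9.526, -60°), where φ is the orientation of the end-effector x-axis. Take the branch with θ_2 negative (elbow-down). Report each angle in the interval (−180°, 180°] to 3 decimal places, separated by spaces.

wrist centre = target − a_3·(cos φ, sin φ) = (-6.5000, -2.5978)
cos θ_2 = (48.9985−3²−8²)/(2·3·8) = -0.5000; θ_2 = -120.0020° (elbow-down)
β = atan2(-2.5978,-6.5000) = -158.2153°; ψ = atan2(-6.9281,-1.0002) = -98.2153°
θ_1 = β − ψ = -60.0000°
θ_3 = φ − θ_1 − θ_2 = 120.0020° (wrapped to (-180°,180°])

-60.000 -120.002 120.002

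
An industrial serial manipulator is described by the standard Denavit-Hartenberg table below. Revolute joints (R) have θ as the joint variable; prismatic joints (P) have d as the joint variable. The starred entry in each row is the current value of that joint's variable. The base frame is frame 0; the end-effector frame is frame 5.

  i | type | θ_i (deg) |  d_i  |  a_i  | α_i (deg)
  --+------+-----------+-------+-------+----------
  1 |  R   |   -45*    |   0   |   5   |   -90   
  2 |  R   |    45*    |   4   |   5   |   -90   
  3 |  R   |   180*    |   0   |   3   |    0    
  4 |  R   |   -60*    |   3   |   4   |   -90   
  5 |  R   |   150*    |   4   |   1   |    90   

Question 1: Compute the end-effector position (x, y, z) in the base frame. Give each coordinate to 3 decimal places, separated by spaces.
after link 1: o_1 = (3.5355, -3.5355, 0.0000)
after link 2: o_2 = (8.8640, -3.2071, -3.5355)
after link 3: o_3 = (7.3640, -1.7071, -1.4142)
after link 4: o_4 = (2.4145, -1.6566, -2.1213)
after link 5: o_5 = (3.0935, 1.5535, 0.3755)

3.093 1.553 0.376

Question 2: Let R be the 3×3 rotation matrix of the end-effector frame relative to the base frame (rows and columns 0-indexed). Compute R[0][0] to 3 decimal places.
0.997

End-effector x-axis (col 0 of R) = (0.9968,0.0638,0.0474)
R[0][0] = 0.9968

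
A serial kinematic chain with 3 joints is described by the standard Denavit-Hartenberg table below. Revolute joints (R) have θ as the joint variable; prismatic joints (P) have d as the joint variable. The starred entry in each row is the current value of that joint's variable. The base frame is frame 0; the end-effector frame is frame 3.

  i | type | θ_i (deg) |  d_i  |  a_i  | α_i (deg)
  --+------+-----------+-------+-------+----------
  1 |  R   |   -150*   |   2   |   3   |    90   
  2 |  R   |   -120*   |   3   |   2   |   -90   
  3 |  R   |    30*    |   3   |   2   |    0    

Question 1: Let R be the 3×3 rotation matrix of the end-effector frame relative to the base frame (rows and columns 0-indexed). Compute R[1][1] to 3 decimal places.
-0.875

End-effector y-axis (col 1 of R) = (0.2165,-0.8750,0.4330)
R[1][1] = -0.8750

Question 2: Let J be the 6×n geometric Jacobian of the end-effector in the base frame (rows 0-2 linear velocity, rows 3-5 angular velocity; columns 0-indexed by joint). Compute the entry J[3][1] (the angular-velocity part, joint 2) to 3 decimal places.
axis z_1 = (-0.5000,0.8660,0.0000); lever o_n−o_1 = (-1.6340,1.3660,-4.7321)
cross product → J_v[:, 1] = (-4.0981,-2.3660,0.7321)
J_ω[:, 1] = z_1
entry J[3][1] = -0.5000

-0.500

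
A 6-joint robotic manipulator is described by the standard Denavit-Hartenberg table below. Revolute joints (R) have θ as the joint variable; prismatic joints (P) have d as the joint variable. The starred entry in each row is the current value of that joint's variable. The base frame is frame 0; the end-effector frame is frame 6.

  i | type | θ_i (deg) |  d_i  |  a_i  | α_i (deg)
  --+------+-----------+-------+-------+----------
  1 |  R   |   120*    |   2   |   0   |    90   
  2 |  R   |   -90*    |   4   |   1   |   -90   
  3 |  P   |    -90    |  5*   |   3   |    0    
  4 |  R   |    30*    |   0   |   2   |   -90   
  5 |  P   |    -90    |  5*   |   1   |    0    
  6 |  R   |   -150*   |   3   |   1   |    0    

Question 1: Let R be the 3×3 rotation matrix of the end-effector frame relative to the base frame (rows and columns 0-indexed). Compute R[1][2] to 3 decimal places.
End-effector z-axis (col 2 of R) = (-0.4330,-0.2500,-0.8660)
R[1][2] = -0.2500

-0.250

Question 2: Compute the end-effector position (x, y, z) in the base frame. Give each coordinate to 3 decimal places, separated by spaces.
1.156 6.596 -6.678

after link 1: o_1 = (0.0000, 0.0000, 2.0000)
after link 2: o_2 = (3.4641, 2.0000, 1.0000)
after link 3: o_3 = (3.5622, 7.8301, 1.0000)
after link 4: o_4 = (5.0622, 8.6962, 0.0000)
after link 5: o_5 = (2.3971, 8.3122, -4.3301)
after link 6: o_6 = (1.1561, 6.5957, -6.6782)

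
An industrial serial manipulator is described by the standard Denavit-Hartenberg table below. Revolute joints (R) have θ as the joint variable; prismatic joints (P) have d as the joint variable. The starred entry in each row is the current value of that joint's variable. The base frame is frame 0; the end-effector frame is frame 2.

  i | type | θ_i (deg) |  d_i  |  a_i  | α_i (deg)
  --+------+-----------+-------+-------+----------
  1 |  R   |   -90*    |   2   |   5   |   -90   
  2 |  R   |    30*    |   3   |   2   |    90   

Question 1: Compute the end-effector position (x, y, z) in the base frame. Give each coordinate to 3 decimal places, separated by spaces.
3.000 -6.732 1.000

after link 1: o_1 = (0.0000, -5.0000, 2.0000)
after link 2: o_2 = (3.0000, -6.7321, 1.0000)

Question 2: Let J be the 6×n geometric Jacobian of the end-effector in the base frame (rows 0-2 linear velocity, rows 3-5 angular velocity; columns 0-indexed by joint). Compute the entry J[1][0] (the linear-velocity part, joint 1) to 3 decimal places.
3.000

axis z_0 = ẑ; lever o_n−o_0 = (3.0000,-6.7321,1.0000)
cross product → J_v[:, 0] = (6.7321,3.0000,-0.0000)
J_ω[:, 0] = z_0
entry J[1][0] = 3.0000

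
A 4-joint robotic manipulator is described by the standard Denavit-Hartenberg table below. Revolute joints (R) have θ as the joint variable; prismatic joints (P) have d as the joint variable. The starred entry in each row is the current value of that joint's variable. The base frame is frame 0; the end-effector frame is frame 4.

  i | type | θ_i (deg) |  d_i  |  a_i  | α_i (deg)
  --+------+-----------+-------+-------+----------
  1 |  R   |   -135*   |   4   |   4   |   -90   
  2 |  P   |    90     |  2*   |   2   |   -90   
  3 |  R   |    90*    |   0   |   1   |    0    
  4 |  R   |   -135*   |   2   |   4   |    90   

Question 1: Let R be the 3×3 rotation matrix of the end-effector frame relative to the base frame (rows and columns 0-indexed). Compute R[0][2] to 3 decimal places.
End-effector z-axis (col 2 of R) = (0.5000,-0.5000,0.7071)
R[0][2] = 0.5000

0.500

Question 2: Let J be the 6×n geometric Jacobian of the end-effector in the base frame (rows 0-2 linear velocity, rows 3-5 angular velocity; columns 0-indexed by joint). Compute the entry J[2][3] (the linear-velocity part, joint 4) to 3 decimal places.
axis z_3 = (0.7071,0.7071,-0.0000); lever o_n−o_3 = (3.4142,-0.5858,-2.8284)
cross product → J_v[:, 3] = (-2.0000,2.0000,-2.8284)
J_ω[:, 3] = z_3
entry J[2][3] = -2.8284

-2.828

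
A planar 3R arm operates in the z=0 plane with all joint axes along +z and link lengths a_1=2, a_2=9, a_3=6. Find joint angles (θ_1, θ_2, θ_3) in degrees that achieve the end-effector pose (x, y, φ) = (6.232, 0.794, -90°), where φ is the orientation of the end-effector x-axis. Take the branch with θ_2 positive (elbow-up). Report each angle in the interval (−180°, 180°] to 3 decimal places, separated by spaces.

wrist centre = target − a_3·(cos φ, sin φ) = (6.2320, 6.7940)
cos θ_2 = (84.9963−2²−9²)/(2·2·9) = -0.0001; θ_2 = 90.0060° (elbow-up)
β = atan2(6.7940,6.2320) = 47.4705°; ψ = atan2(9.0000,1.9991) = 77.4769°
θ_1 = β − ψ = -30.0064°
θ_3 = φ − θ_1 − θ_2 = -149.9996° (wrapped to (-180°,180°])

-30.006 90.006 -150.000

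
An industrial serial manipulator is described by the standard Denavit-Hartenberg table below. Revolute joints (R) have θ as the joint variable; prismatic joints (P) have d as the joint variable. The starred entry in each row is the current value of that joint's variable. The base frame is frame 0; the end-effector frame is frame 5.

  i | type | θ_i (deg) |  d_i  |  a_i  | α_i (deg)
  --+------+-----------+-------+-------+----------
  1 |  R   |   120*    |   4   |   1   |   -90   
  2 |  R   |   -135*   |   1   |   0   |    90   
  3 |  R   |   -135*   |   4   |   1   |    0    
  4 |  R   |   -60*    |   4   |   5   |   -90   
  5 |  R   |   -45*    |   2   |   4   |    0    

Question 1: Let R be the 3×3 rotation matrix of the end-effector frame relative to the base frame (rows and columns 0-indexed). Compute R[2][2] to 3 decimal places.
-0.183

End-effector z-axis (col 2 of R) = (0.7450,0.6415,-0.1830)
R[2][2] = -0.1830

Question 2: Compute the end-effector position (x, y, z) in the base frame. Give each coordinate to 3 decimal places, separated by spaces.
-0.113 -0.578 -9.870

after link 1: o_1 = (-0.5000, 0.8660, 4.0000)
after link 2: o_2 = (-1.3660, 0.3660, 4.0000)
after link 3: o_3 = (0.4106, -1.2969, 0.6716)
after link 4: o_4 = (-1.0035, -1.4359, -5.5719)
after link 5: o_5 = (-0.1134, -0.5780, -9.8698)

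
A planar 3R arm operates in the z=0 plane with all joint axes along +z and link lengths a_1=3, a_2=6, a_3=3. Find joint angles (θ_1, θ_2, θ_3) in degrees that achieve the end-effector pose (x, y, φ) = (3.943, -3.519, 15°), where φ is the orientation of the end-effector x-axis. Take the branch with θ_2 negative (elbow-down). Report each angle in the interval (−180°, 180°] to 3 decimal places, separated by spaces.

30.003 -135.002 119.999

wrist centre = target − a_3·(cos φ, sin φ) = (1.0452, -4.2955)
cos θ_2 = (19.5434−3²−6²)/(2·3·6) = -0.7071; θ_2 = -135.0016° (elbow-down)
β = atan2(-4.2955,1.0452) = -76.3239°; ψ = atan2(-4.2425,-1.2428) = -106.3269°
θ_1 = β − ψ = 30.0030°
θ_3 = φ − θ_1 − θ_2 = 119.9986° (wrapped to (-180°,180°])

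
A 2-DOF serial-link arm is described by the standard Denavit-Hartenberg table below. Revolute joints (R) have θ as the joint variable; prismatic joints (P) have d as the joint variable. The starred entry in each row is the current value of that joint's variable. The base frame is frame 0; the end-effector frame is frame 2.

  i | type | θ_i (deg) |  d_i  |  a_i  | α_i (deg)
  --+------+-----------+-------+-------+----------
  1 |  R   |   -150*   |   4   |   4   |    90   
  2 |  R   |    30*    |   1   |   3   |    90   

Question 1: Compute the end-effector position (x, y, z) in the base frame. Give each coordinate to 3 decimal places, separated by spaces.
after link 1: o_1 = (-3.4641, -2.0000, 4.0000)
after link 2: o_2 = (-6.2141, -2.4330, 5.5000)

-6.214 -2.433 5.500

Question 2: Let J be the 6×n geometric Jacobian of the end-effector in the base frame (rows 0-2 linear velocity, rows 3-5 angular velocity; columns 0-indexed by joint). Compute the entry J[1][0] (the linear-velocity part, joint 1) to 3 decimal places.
-6.214

axis z_0 = ẑ; lever o_n−o_0 = (-6.2141,-2.4330,5.5000)
cross product → J_v[:, 0] = (2.4330,-6.2141,0.0000)
J_ω[:, 0] = z_0
entry J[1][0] = -6.2141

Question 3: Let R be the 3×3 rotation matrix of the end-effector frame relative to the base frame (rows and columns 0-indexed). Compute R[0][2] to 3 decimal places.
End-effector z-axis (col 2 of R) = (-0.4330,-0.2500,-0.8660)
R[0][2] = -0.4330

-0.433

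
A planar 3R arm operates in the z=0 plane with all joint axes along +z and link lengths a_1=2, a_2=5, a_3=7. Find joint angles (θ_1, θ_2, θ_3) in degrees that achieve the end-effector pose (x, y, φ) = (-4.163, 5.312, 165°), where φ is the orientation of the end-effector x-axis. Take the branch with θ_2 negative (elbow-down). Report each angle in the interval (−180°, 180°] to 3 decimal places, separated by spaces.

149.984 -119.987 135.003

wrist centre = target − a_3·(cos φ, sin φ) = (2.5985, 3.5003)
cos θ_2 = (19.0040−2²−5²)/(2·2·5) = -0.4998; θ_2 = -119.9869° (elbow-down)
β = atan2(3.5003,2.5985) = 53.4110°; ψ = atan2(-4.3307,-0.4990) = -96.5730°
θ_1 = β − ψ = 149.9840°
θ_3 = φ − θ_1 − θ_2 = 135.0029° (wrapped to (-180°,180°])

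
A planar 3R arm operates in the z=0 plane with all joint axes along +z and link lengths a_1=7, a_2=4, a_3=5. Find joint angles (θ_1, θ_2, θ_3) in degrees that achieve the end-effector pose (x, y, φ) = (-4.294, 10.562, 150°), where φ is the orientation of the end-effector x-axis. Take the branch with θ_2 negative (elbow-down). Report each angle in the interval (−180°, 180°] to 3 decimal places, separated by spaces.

119.489 -90.003 120.514

wrist centre = target − a_3·(cos φ, sin φ) = (0.0361, 8.0620)
cos θ_2 = (64.9971−7²−4²)/(2·7·4) = -0.0001; θ_2 = -90.0029° (elbow-down)
β = atan2(8.0620,0.0361) = 89.7433°; ψ = atan2(-4.0000,6.9998) = -29.7456°
θ_1 = β − ψ = 119.4889°
θ_3 = φ − θ_1 − θ_2 = 120.5141° (wrapped to (-180°,180°])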